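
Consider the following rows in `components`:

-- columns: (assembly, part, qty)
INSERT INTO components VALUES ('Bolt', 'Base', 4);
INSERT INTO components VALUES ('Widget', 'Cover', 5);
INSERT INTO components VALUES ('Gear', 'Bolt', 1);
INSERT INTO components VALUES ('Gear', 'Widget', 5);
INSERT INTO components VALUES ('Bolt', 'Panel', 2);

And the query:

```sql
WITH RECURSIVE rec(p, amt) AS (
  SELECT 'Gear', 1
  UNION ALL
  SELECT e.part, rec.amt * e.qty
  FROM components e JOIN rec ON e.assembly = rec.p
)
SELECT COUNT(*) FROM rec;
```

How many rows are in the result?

Base: (Gear, amt=1).
Iteration 1: components of {Gear} -> Bolt = 1*1 = 1, Widget = 1*5 = 5.
Iteration 2: components of {Bolt,Widget} -> Base = 1*4 = 4, Cover = 5*5 = 25, Panel = 1*2 = 2.
Iteration 3: no further components; recursion stops.
Total rows emitted: 6.

6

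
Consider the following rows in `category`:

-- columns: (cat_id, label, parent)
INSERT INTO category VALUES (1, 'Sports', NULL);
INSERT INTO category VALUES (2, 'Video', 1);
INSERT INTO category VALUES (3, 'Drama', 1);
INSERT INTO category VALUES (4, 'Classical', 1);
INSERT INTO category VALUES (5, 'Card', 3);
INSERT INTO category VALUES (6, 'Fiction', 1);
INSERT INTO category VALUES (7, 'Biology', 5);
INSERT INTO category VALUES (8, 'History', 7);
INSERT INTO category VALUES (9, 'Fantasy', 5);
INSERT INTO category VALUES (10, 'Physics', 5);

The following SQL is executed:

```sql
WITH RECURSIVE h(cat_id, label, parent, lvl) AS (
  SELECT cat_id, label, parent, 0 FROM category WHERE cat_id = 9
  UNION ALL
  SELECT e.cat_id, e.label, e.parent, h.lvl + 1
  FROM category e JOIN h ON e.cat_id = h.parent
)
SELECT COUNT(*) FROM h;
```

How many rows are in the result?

4

Base: cat_id=9 (Fantasy), parent=5, lvl 0.
Iteration 1: join on cat_id=5 -> Card (id 5, parent=3, lvl 1).
Iteration 2: join on cat_id=3 -> Drama (id 3, parent=1, lvl 2).
Iteration 3: join on cat_id=1 -> Sports (id 1, parent=NULL, lvl 3).
Iteration 4: parent is NULL; no match; recursion stops.
Total rows emitted: 4.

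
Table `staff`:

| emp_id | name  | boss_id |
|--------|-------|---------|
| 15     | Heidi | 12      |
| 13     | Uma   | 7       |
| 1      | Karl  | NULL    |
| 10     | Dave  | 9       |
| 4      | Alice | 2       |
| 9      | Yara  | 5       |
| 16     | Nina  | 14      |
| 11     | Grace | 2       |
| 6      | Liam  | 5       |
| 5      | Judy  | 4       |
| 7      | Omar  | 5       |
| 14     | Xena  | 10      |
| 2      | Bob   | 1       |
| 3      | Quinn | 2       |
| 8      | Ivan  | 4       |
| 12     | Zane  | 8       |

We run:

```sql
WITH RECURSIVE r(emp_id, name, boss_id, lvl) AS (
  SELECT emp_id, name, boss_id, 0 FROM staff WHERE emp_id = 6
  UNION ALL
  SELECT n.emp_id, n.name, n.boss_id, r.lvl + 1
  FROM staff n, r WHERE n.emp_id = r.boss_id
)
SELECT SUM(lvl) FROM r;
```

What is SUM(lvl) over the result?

Base: emp_id=6 (Liam), boss_id=5, lvl 0.
Iteration 1: join on emp_id=5 -> Judy (id 5, boss_id=4, lvl 1).
Iteration 2: join on emp_id=4 -> Alice (id 4, boss_id=2, lvl 2).
Iteration 3: join on emp_id=2 -> Bob (id 2, boss_id=1, lvl 3).
Iteration 4: join on emp_id=1 -> Karl (id 1, boss_id=NULL, lvl 4).
Iteration 5: boss_id is NULL; no match; recursion stops.
SUM(lvl) = 0 + 1 + 2 + 3 + 4 = 10.

10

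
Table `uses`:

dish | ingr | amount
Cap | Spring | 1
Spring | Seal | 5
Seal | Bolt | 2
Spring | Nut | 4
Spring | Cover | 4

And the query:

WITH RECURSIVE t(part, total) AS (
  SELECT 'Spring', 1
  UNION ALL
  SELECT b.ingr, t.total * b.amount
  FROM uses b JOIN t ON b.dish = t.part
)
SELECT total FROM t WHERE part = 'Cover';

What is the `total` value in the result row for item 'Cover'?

Base: (Spring, total=1).
Iteration 1: components of {Spring} -> Cover = 1*4 = 4, Nut = 1*4 = 4, Seal = 1*5 = 5.
Iteration 2: components of {Cover,Nut,Seal} -> Bolt = 5*2 = 10.
Iteration 3: no further components; recursion stops.

4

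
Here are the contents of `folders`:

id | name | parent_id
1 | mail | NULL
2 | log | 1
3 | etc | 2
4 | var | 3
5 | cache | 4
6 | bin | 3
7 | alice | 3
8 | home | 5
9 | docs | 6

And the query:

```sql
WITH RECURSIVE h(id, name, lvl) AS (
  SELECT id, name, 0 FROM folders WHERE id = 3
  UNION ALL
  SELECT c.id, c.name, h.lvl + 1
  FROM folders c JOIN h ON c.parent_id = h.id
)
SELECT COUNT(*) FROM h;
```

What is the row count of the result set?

Base: id=3 (etc) at lvl 0.
Iteration 1: rows with parent_id in {3} -> var (id 4, lvl 1), bin (id 6, lvl 1), alice (id 7, lvl 1).
Iteration 2: rows with parent_id in {4,6,7} -> cache (id 5, lvl 2), docs (id 9, lvl 2).
Iteration 3: rows with parent_id in {5,9} -> home (id 8, lvl 3).
Iteration 4: no rows with parent_id in {8}; recursion stops.
Total rows emitted: 7.

7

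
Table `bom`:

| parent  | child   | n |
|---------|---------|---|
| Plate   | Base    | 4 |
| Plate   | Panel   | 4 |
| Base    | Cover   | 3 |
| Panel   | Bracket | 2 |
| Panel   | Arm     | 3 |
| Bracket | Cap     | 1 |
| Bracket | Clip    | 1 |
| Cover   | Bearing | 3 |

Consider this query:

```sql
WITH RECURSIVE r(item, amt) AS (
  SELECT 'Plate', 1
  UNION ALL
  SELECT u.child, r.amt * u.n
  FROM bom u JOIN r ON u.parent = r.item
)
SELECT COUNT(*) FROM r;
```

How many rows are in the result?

Base: (Plate, amt=1).
Iteration 1: components of {Plate} -> Base = 1*4 = 4, Panel = 1*4 = 4.
Iteration 2: components of {Base,Panel} -> Arm = 4*3 = 12, Bracket = 4*2 = 8, Cover = 4*3 = 12.
Iteration 3: components of {Arm,Bracket,Cover} -> Bearing = 12*3 = 36, Cap = 8*1 = 8, Clip = 8*1 = 8.
Iteration 4: no further components; recursion stops.
Total rows emitted: 9.

9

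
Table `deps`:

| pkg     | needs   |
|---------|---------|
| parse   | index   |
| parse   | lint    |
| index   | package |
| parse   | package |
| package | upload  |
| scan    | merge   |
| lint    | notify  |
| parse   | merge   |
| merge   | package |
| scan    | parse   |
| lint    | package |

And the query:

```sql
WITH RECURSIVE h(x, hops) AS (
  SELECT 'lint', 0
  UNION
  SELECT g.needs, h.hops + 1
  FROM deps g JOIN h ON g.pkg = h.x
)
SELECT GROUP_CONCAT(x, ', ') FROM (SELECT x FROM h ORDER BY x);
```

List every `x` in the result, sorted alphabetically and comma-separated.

Base: (lint, hops=0).
Iteration 1: edges from {lint} -> (notify, hops=1), (package, hops=1).
Iteration 2: edges from {notify,package} -> (upload, hops=2).
Iteration 3: no outgoing edges from {upload}; recursion stops.

lint, notify, package, upload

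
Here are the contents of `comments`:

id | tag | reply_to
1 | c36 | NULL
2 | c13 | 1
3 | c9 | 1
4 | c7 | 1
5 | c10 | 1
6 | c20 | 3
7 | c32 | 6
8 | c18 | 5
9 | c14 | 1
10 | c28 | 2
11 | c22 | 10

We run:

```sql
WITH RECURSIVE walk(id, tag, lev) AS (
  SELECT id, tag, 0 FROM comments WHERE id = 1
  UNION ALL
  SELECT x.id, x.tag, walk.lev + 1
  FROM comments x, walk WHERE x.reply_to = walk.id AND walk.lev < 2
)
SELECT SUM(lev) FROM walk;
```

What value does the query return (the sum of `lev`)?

11

Base: id=1 (c36) at lev 0.
Iteration 1: rows with reply_to in {1} -> c13 (id 2, lev 1), c9 (id 3, lev 1), c7 (id 4, lev 1), c10 (id 5, lev 1), c14 (id 9, lev 1).
Iteration 2: rows with reply_to in {2,3,4,5,9} -> c20 (id 6, lev 2), c18 (id 8, lev 2), c28 (id 10, lev 2).
Iteration 3: lev < 2 fails for all current rows; recursion stops.
SUM(lev) = 0 + 1 + 1 + 1 + 1 + 1 + 2 + 2 + 2 = 11.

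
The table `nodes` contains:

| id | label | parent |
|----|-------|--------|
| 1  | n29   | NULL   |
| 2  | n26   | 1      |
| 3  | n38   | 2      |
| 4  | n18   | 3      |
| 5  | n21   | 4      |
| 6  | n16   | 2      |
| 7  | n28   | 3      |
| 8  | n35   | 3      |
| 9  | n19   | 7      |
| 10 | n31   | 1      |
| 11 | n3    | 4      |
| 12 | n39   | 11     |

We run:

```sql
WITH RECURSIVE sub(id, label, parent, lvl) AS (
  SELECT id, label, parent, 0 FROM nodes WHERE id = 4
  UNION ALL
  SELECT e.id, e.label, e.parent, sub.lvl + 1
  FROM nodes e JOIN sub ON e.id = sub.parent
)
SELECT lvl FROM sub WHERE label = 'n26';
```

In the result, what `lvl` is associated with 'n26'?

2

Base: id=4 (n18), parent=3, lvl 0.
Iteration 1: join on id=3 -> n38 (id 3, parent=2, lvl 1).
Iteration 2: join on id=2 -> n26 (id 2, parent=1, lvl 2).
Iteration 3: join on id=1 -> n29 (id 1, parent=NULL, lvl 3).
Iteration 4: parent is NULL; no match; recursion stops.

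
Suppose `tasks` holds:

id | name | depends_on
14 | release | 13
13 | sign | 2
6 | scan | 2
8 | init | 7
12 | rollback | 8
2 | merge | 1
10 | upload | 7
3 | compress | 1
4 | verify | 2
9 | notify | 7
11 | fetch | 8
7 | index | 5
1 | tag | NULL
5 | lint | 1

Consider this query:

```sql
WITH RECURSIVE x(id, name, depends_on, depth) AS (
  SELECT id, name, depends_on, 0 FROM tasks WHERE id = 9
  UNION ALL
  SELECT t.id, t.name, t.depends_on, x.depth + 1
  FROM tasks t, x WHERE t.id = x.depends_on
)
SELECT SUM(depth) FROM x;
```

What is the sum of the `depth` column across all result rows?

Base: id=9 (notify), depends_on=7, depth 0.
Iteration 1: join on id=7 -> index (id 7, depends_on=5, depth 1).
Iteration 2: join on id=5 -> lint (id 5, depends_on=1, depth 2).
Iteration 3: join on id=1 -> tag (id 1, depends_on=NULL, depth 3).
Iteration 4: depends_on is NULL; no match; recursion stops.
SUM(depth) = 0 + 1 + 2 + 3 = 6.

6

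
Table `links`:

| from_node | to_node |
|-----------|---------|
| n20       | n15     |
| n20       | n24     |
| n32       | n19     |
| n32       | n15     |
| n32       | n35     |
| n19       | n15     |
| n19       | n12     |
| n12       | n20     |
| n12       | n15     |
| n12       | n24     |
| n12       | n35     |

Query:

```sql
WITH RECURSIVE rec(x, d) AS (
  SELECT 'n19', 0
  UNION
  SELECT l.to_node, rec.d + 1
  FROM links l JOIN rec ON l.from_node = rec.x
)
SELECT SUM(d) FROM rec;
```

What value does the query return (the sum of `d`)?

16

Base: (n19, d=0).
Iteration 1: edges from {n19} -> (n12, d=1), (n15, d=1).
Iteration 2: edges from {n12,n15} -> (n15, d=2), (n20, d=2), (n24, d=2), (n35, d=2).
Iteration 3: edges from {n15,n20,n24,n35} -> (n15, d=3), (n24, d=3).
Iteration 4: no outgoing edges from {n15,n24}; recursion stops.
SUM(d) = 0 + 1 + 1 + 2 + 2 + 2 + 2 + 3 + 3 = 16.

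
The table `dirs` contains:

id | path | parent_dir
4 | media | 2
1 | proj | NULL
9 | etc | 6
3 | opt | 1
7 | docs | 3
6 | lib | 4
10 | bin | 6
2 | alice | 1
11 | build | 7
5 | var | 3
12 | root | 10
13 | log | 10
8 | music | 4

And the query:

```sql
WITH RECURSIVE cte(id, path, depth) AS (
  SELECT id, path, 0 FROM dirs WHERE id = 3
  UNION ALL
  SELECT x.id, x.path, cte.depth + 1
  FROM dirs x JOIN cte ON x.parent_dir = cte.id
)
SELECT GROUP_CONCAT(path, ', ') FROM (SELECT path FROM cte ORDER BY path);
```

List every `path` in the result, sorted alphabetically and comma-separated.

Base: id=3 (opt) at depth 0.
Iteration 1: rows with parent_dir in {3} -> var (id 5, depth 1), docs (id 7, depth 1).
Iteration 2: rows with parent_dir in {5,7} -> build (id 11, depth 2).
Iteration 3: no rows with parent_dir in {11}; recursion stops.

build, docs, opt, var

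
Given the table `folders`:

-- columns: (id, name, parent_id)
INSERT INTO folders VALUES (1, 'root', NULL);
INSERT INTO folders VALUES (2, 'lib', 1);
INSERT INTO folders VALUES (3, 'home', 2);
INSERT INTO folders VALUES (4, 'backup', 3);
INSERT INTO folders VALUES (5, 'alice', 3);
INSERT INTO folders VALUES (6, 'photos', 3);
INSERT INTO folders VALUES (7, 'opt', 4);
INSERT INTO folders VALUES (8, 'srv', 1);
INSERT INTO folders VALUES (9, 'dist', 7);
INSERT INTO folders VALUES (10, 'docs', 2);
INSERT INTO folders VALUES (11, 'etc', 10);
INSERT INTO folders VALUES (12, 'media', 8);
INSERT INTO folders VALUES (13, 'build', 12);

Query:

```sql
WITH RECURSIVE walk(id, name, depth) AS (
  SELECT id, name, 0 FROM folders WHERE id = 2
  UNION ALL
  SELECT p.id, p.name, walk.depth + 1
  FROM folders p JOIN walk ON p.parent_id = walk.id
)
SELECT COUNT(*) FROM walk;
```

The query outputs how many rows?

Base: id=2 (lib) at depth 0.
Iteration 1: rows with parent_id in {2} -> home (id 3, depth 1), docs (id 10, depth 1).
Iteration 2: rows with parent_id in {3,10} -> backup (id 4, depth 2), alice (id 5, depth 2), photos (id 6, depth 2), etc (id 11, depth 2).
Iteration 3: rows with parent_id in {4,5,6,11} -> opt (id 7, depth 3).
Iteration 4: rows with parent_id in {7} -> dist (id 9, depth 4).
Iteration 5: no rows with parent_id in {9}; recursion stops.
Total rows emitted: 9.

9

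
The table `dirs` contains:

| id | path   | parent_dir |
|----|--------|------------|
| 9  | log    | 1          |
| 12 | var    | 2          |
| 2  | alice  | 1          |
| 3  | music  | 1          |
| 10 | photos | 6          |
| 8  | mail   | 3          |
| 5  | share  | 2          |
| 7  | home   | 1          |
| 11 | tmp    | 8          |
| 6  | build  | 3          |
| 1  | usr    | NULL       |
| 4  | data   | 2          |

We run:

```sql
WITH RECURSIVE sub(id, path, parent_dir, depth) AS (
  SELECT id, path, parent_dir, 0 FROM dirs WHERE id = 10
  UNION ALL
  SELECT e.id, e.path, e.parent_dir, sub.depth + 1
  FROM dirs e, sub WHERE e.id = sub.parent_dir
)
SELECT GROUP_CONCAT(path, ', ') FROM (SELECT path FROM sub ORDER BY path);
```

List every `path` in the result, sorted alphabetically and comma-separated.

build, music, photos, usr

Base: id=10 (photos), parent_dir=6, depth 0.
Iteration 1: join on id=6 -> build (id 6, parent_dir=3, depth 1).
Iteration 2: join on id=3 -> music (id 3, parent_dir=1, depth 2).
Iteration 3: join on id=1 -> usr (id 1, parent_dir=NULL, depth 3).
Iteration 4: parent_dir is NULL; no match; recursion stops.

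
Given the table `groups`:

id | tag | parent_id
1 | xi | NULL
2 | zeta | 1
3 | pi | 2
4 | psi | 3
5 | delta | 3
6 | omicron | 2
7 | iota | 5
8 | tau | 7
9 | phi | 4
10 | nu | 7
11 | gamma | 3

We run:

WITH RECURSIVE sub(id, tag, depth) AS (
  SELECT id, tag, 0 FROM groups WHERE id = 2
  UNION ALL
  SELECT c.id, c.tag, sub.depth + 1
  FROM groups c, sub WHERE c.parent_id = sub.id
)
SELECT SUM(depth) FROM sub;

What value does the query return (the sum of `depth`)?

22

Base: id=2 (zeta) at depth 0.
Iteration 1: rows with parent_id in {2} -> pi (id 3, depth 1), omicron (id 6, depth 1).
Iteration 2: rows with parent_id in {3,6} -> psi (id 4, depth 2), delta (id 5, depth 2), gamma (id 11, depth 2).
Iteration 3: rows with parent_id in {4,5,11} -> iota (id 7, depth 3), phi (id 9, depth 3).
Iteration 4: rows with parent_id in {7,9} -> tau (id 8, depth 4), nu (id 10, depth 4).
Iteration 5: no rows with parent_id in {8,10}; recursion stops.
SUM(depth) = 0 + 1 + 1 + 2 + 2 + 2 + 3 + 3 + 4 + 4 = 22.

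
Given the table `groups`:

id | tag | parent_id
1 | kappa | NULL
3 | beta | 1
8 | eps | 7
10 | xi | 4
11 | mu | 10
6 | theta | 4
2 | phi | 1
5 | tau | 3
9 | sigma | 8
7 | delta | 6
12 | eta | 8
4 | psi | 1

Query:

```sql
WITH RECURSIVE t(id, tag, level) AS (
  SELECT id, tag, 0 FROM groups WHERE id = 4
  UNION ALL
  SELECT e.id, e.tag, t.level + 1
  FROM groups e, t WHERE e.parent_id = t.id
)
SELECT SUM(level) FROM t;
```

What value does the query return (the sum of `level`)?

Base: id=4 (psi) at level 0.
Iteration 1: rows with parent_id in {4} -> theta (id 6, level 1), xi (id 10, level 1).
Iteration 2: rows with parent_id in {6,10} -> delta (id 7, level 2), mu (id 11, level 2).
Iteration 3: rows with parent_id in {7,11} -> eps (id 8, level 3).
Iteration 4: rows with parent_id in {8} -> sigma (id 9, level 4), eta (id 12, level 4).
Iteration 5: no rows with parent_id in {9,12}; recursion stops.
SUM(level) = 0 + 1 + 1 + 2 + 2 + 3 + 4 + 4 = 17.

17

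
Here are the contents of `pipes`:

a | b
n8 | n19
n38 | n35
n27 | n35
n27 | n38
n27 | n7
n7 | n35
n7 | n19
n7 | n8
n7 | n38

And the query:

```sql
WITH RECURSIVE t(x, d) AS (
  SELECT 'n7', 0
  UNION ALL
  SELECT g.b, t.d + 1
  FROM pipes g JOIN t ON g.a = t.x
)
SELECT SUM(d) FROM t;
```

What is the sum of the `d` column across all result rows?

8

Base: (n7, d=0).
Iteration 1: edges from {n7} -> (n19, d=1), (n35, d=1), (n38, d=1), (n8, d=1).
Iteration 2: edges from {n19,n35,n38,n8} -> (n19, d=2), (n35, d=2).
Iteration 3: no outgoing edges from {n19,n35}; recursion stops.
SUM(d) = 0 + 1 + 1 + 1 + 1 + 2 + 2 = 8.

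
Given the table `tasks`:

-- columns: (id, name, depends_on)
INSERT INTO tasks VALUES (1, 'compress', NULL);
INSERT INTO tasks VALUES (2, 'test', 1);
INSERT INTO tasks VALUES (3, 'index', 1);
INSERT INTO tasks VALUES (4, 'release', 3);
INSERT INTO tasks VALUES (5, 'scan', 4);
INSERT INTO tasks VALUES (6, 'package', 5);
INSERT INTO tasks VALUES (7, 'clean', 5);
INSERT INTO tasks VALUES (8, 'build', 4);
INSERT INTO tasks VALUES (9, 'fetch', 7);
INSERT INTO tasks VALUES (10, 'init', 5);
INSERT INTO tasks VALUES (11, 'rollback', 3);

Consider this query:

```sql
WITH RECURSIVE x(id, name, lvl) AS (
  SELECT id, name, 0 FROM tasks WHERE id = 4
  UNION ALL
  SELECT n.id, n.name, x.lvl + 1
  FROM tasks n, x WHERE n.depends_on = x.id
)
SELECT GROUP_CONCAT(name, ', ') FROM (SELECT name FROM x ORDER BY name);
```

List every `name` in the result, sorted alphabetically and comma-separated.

build, clean, fetch, init, package, release, scan

Base: id=4 (release) at lvl 0.
Iteration 1: rows with depends_on in {4} -> scan (id 5, lvl 1), build (id 8, lvl 1).
Iteration 2: rows with depends_on in {5,8} -> package (id 6, lvl 2), clean (id 7, lvl 2), init (id 10, lvl 2).
Iteration 3: rows with depends_on in {6,7,10} -> fetch (id 9, lvl 3).
Iteration 4: no rows with depends_on in {9}; recursion stops.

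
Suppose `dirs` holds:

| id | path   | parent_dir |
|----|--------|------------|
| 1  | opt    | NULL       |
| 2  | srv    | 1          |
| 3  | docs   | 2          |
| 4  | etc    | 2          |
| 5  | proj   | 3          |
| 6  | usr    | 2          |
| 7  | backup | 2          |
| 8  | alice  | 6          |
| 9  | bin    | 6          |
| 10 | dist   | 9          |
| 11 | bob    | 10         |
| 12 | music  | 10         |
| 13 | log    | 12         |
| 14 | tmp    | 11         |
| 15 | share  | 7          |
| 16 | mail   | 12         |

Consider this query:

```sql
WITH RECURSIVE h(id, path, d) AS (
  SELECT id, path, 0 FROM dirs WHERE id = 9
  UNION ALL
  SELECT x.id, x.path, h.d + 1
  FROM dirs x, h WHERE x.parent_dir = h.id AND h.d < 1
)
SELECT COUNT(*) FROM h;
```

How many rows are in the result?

Base: id=9 (bin) at d 0.
Iteration 1: rows with parent_dir in {9} -> dist (id 10, d 1).
Iteration 2: d < 1 fails for all current rows; recursion stops.
Total rows emitted: 2.

2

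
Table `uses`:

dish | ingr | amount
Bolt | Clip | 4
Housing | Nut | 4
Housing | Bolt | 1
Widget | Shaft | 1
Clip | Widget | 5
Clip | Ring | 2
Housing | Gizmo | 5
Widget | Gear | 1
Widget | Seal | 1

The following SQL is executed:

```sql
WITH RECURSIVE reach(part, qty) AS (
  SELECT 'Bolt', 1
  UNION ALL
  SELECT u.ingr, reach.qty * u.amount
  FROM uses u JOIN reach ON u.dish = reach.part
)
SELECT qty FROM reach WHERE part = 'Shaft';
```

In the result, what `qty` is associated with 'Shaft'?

20

Base: (Bolt, qty=1).
Iteration 1: components of {Bolt} -> Clip = 1*4 = 4.
Iteration 2: components of {Clip} -> Ring = 4*2 = 8, Widget = 4*5 = 20.
Iteration 3: components of {Ring,Widget} -> Gear = 20*1 = 20, Seal = 20*1 = 20, Shaft = 20*1 = 20.
Iteration 4: no further components; recursion stops.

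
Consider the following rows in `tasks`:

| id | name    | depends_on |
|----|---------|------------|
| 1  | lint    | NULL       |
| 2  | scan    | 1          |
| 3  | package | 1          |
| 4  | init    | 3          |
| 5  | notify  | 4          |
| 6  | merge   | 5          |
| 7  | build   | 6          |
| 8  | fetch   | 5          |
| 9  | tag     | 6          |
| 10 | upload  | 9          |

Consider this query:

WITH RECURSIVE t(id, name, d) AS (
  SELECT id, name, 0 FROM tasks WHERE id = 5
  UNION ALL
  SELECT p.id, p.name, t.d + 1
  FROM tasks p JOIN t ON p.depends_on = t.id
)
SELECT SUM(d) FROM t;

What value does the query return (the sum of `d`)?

Base: id=5 (notify) at d 0.
Iteration 1: rows with depends_on in {5} -> merge (id 6, d 1), fetch (id 8, d 1).
Iteration 2: rows with depends_on in {6,8} -> build (id 7, d 2), tag (id 9, d 2).
Iteration 3: rows with depends_on in {7,9} -> upload (id 10, d 3).
Iteration 4: no rows with depends_on in {10}; recursion stops.
SUM(d) = 0 + 1 + 1 + 2 + 2 + 3 = 9.

9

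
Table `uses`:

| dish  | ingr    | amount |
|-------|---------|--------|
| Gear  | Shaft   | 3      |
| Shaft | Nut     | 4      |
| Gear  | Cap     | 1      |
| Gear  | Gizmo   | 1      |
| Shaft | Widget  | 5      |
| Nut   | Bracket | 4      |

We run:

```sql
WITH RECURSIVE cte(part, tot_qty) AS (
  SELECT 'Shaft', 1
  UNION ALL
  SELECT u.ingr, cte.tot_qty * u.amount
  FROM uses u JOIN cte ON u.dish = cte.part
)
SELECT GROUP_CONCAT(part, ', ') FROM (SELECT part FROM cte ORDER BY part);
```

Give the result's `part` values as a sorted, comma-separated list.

Bracket, Nut, Shaft, Widget

Base: (Shaft, tot_qty=1).
Iteration 1: components of {Shaft} -> Nut = 1*4 = 4, Widget = 1*5 = 5.
Iteration 2: components of {Nut,Widget} -> Bracket = 4*4 = 16.
Iteration 3: no further components; recursion stops.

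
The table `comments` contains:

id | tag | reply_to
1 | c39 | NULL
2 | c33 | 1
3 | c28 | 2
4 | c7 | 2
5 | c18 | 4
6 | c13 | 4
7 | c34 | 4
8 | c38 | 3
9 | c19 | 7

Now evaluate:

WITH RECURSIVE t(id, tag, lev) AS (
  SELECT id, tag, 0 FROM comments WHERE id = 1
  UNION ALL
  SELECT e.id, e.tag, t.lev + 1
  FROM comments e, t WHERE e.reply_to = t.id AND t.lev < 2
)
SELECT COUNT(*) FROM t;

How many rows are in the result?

Base: id=1 (c39) at lev 0.
Iteration 1: rows with reply_to in {1} -> c33 (id 2, lev 1).
Iteration 2: rows with reply_to in {2} -> c28 (id 3, lev 2), c7 (id 4, lev 2).
Iteration 3: lev < 2 fails for all current rows; recursion stops.
Total rows emitted: 4.

4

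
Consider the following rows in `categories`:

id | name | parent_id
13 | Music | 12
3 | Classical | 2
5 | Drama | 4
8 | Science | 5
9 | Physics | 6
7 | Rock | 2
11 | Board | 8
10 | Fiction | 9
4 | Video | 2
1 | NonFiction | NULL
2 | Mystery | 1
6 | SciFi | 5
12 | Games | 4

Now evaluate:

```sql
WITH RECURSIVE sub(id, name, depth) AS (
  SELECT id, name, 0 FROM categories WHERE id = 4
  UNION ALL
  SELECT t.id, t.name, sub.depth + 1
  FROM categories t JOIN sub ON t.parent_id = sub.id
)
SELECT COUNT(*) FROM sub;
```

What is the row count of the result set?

Base: id=4 (Video) at depth 0.
Iteration 1: rows with parent_id in {4} -> Drama (id 5, depth 1), Games (id 12, depth 1).
Iteration 2: rows with parent_id in {5,12} -> SciFi (id 6, depth 2), Science (id 8, depth 2), Music (id 13, depth 2).
Iteration 3: rows with parent_id in {6,8,13} -> Physics (id 9, depth 3), Board (id 11, depth 3).
Iteration 4: rows with parent_id in {9,11} -> Fiction (id 10, depth 4).
Iteration 5: no rows with parent_id in {10}; recursion stops.
Total rows emitted: 9.

9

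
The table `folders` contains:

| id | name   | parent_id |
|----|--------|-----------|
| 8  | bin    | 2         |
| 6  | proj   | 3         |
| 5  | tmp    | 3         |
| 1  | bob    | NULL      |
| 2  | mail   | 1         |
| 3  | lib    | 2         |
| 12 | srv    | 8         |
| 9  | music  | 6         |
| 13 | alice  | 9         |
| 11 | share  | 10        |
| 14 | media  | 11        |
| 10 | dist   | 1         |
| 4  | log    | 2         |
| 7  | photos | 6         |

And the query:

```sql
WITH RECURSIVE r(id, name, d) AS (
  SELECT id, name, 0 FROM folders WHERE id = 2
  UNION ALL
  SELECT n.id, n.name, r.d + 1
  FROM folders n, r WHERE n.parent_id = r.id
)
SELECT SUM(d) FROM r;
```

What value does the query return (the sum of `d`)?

19

Base: id=2 (mail) at d 0.
Iteration 1: rows with parent_id in {2} -> lib (id 3, d 1), log (id 4, d 1), bin (id 8, d 1).
Iteration 2: rows with parent_id in {3,4,8} -> tmp (id 5, d 2), proj (id 6, d 2), srv (id 12, d 2).
Iteration 3: rows with parent_id in {5,6,12} -> photos (id 7, d 3), music (id 9, d 3).
Iteration 4: rows with parent_id in {7,9} -> alice (id 13, d 4).
Iteration 5: no rows with parent_id in {13}; recursion stops.
SUM(d) = 0 + 1 + 1 + 1 + 2 + 2 + 2 + 3 + 3 + 4 = 19.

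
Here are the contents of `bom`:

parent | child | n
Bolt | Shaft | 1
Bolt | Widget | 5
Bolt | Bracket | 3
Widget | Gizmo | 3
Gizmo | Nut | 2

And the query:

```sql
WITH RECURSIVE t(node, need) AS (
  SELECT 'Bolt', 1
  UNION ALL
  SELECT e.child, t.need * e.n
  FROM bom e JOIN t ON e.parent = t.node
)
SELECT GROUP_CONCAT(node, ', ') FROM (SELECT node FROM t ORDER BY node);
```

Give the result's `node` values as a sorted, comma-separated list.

Base: (Bolt, need=1).
Iteration 1: components of {Bolt} -> Bracket = 1*3 = 3, Shaft = 1*1 = 1, Widget = 1*5 = 5.
Iteration 2: components of {Bracket,Shaft,Widget} -> Gizmo = 5*3 = 15.
Iteration 3: components of {Gizmo} -> Nut = 15*2 = 30.
Iteration 4: no further components; recursion stops.

Bolt, Bracket, Gizmo, Nut, Shaft, Widget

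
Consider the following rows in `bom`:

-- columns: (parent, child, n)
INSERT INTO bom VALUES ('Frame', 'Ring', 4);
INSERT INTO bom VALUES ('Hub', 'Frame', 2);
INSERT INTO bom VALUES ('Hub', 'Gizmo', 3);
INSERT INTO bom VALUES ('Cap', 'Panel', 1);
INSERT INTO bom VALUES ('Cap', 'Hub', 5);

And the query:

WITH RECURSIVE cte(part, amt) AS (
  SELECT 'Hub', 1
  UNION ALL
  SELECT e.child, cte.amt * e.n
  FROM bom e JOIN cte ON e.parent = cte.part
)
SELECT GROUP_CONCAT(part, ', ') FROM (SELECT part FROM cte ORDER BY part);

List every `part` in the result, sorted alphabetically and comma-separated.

Base: (Hub, amt=1).
Iteration 1: components of {Hub} -> Frame = 1*2 = 2, Gizmo = 1*3 = 3.
Iteration 2: components of {Frame,Gizmo} -> Ring = 2*4 = 8.
Iteration 3: no further components; recursion stops.

Frame, Gizmo, Hub, Ring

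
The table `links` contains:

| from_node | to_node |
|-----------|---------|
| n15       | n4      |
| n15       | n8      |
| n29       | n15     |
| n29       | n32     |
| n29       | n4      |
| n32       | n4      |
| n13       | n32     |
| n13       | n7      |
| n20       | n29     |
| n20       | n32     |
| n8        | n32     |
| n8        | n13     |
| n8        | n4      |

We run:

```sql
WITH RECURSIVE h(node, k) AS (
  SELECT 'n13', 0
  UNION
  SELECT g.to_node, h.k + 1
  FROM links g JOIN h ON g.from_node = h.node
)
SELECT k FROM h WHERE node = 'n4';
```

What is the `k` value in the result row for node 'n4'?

2

Base: (n13, k=0).
Iteration 1: edges from {n13} -> (n32, k=1), (n7, k=1).
Iteration 2: edges from {n32,n7} -> (n4, k=2).
Iteration 3: no outgoing edges from {n4}; recursion stops.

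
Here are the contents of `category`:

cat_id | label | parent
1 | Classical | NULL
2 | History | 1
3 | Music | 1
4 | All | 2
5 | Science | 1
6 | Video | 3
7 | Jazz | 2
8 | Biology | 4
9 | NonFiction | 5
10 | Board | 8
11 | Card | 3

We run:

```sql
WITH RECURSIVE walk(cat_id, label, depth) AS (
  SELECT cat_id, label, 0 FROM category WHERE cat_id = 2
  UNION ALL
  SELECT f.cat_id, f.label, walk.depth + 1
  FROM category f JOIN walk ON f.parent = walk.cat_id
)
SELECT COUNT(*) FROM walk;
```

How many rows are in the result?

Base: cat_id=2 (History) at depth 0.
Iteration 1: rows with parent in {2} -> All (id 4, depth 1), Jazz (id 7, depth 1).
Iteration 2: rows with parent in {4,7} -> Biology (id 8, depth 2).
Iteration 3: rows with parent in {8} -> Board (id 10, depth 3).
Iteration 4: no rows with parent in {10}; recursion stops.
Total rows emitted: 5.

5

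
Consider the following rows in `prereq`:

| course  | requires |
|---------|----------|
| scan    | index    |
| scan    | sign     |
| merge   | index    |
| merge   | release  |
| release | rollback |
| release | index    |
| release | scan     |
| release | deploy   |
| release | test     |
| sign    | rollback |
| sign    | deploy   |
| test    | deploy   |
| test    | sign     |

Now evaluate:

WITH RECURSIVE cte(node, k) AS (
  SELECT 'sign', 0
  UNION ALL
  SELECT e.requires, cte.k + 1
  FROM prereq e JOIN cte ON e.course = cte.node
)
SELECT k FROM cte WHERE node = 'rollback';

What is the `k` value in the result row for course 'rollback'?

Base: (sign, k=0).
Iteration 1: edges from {sign} -> (deploy, k=1), (rollback, k=1).
Iteration 2: no outgoing edges from {deploy,rollback}; recursion stops.

1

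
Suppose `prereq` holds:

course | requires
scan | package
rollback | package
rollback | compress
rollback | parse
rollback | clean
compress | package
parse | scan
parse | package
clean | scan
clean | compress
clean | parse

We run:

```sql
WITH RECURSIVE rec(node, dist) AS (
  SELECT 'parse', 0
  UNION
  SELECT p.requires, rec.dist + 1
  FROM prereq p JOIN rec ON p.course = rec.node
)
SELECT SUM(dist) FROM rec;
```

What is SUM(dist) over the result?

Base: (parse, dist=0).
Iteration 1: edges from {parse} -> (package, dist=1), (scan, dist=1).
Iteration 2: edges from {package,scan} -> (package, dist=2).
Iteration 3: no outgoing edges from {package}; recursion stops.
SUM(dist) = 0 + 1 + 1 + 2 = 4.

4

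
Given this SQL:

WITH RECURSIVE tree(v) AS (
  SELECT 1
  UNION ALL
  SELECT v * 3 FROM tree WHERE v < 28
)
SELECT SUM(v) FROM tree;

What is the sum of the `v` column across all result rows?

121

Base: v=1.
Iteration 1: 1 < 28 holds -> v = 1 * 3 = 3.
Iteration 2: 3 < 28 holds -> v = 3 * 3 = 9.
Iteration 3: 9 < 28 holds -> v = 9 * 3 = 27.
Iteration 4: 27 < 28 holds -> v = 27 * 3 = 81.
Iteration 5: 81 < 28 fails; recursion stops.
SUM(v) = 1 + 3 + 9 + 27 + 81 = 121.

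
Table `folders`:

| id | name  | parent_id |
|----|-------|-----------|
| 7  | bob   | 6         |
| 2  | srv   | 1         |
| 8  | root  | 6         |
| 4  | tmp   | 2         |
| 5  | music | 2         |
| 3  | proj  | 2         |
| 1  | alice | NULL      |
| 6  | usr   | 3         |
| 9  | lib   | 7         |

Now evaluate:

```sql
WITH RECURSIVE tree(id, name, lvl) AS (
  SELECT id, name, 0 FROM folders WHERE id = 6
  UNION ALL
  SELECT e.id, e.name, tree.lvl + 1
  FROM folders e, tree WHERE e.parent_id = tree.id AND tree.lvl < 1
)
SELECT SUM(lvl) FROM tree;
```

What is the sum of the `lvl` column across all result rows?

Base: id=6 (usr) at lvl 0.
Iteration 1: rows with parent_id in {6} -> bob (id 7, lvl 1), root (id 8, lvl 1).
Iteration 2: lvl < 1 fails for all current rows; recursion stops.
SUM(lvl) = 0 + 1 + 1 = 2.

2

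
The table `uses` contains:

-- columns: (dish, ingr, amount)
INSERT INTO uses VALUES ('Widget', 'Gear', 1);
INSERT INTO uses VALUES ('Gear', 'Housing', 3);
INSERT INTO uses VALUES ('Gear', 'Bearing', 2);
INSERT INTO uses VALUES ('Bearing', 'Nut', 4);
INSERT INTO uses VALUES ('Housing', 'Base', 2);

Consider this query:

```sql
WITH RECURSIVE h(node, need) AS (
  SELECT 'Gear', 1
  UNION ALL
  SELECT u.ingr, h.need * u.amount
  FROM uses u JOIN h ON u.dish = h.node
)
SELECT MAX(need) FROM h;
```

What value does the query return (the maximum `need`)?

Base: (Gear, need=1).
Iteration 1: components of {Gear} -> Bearing = 1*2 = 2, Housing = 1*3 = 3.
Iteration 2: components of {Bearing,Housing} -> Base = 3*2 = 6, Nut = 2*4 = 8.
Iteration 3: no further components; recursion stops.
need values: 1, 3, 2, 6, 8; the maximum is 8.

8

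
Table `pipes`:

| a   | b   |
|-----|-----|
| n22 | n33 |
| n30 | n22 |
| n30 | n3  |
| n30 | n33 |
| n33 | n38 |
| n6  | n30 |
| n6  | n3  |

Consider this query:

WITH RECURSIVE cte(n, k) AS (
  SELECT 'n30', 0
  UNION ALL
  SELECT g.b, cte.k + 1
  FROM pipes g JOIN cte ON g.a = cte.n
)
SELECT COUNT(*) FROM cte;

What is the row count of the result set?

Base: (n30, k=0).
Iteration 1: edges from {n30} -> (n22, k=1), (n3, k=1), (n33, k=1).
Iteration 2: edges from {n22,n3,n33} -> (n33, k=2), (n38, k=2).
Iteration 3: edges from {n33,n38} -> (n38, k=3).
Iteration 4: no outgoing edges from {n38}; recursion stops.
Total rows emitted: 7.

7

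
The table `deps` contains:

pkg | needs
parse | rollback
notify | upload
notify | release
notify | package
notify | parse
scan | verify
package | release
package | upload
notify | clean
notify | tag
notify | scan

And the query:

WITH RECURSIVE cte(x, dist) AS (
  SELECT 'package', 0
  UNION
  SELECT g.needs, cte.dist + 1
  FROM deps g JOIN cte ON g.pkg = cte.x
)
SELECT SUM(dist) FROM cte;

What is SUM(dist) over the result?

2

Base: (package, dist=0).
Iteration 1: edges from {package} -> (release, dist=1), (upload, dist=1).
Iteration 2: no outgoing edges from {release,upload}; recursion stops.
SUM(dist) = 0 + 1 + 1 = 2.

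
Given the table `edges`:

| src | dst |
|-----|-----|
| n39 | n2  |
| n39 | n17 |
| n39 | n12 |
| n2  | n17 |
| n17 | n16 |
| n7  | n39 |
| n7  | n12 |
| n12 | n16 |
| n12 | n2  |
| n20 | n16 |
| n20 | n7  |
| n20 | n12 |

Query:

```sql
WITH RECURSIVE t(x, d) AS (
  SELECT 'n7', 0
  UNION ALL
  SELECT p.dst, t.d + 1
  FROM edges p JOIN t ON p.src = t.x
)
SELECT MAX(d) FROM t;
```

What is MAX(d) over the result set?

Base: (n7, d=0).
Iteration 1: edges from {n7} -> (n12, d=1), (n39, d=1).
Iteration 2: edges from {n12,n39} -> (n12, d=2), (n16, d=2), (n17, d=2), (n2, d=2) x2. [UNION ALL keeps all 5 new rows, including repeats]
Iteration 3: edges from {n12,n16,n17,n2} -> (n16, d=3) x2, (n17, d=3) x2, (n2, d=3). [UNION ALL keeps all 5 new rows, including repeats]
Iteration 4: edges from {n16,n17,n2} -> (n16, d=4) x2, (n17, d=4). [UNION ALL keeps all 3 new rows, including repeats]
Iteration 5: edges from {n16,n17} -> (n16, d=5).
Iteration 6: no outgoing edges from {n16}; recursion stops.
d values: 0, 1, 1, 2, 2, 2, 2, 2, 3, 3, 3, 3, 3, 4, 4, 4, ...; the maximum is 5.

5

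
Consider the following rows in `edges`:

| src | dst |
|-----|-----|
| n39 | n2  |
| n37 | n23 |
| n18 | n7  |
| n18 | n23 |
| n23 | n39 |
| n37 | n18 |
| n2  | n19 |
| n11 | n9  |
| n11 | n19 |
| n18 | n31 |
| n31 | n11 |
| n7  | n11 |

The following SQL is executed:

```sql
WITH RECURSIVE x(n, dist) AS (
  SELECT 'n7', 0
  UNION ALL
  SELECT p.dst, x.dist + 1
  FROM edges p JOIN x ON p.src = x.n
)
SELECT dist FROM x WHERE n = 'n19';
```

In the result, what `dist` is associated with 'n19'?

2

Base: (n7, dist=0).
Iteration 1: edges from {n7} -> (n11, dist=1).
Iteration 2: edges from {n11} -> (n19, dist=2), (n9, dist=2).
Iteration 3: no outgoing edges from {n19,n9}; recursion stops.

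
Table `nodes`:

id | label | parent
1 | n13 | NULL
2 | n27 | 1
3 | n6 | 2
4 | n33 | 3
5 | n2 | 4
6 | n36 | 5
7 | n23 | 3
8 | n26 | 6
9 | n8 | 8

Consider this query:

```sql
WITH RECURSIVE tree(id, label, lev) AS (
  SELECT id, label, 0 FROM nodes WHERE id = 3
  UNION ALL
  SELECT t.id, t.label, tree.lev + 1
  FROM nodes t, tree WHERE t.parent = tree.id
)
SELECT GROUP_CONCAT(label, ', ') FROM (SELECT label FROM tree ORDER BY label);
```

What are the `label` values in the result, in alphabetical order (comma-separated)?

Base: id=3 (n6) at lev 0.
Iteration 1: rows with parent in {3} -> n33 (id 4, lev 1), n23 (id 7, lev 1).
Iteration 2: rows with parent in {4,7} -> n2 (id 5, lev 2).
Iteration 3: rows with parent in {5} -> n36 (id 6, lev 3).
Iteration 4: rows with parent in {6} -> n26 (id 8, lev 4).
Iteration 5: rows with parent in {8} -> n8 (id 9, lev 5).
Iteration 6: no rows with parent in {9}; recursion stops.

n2, n23, n26, n33, n36, n6, n8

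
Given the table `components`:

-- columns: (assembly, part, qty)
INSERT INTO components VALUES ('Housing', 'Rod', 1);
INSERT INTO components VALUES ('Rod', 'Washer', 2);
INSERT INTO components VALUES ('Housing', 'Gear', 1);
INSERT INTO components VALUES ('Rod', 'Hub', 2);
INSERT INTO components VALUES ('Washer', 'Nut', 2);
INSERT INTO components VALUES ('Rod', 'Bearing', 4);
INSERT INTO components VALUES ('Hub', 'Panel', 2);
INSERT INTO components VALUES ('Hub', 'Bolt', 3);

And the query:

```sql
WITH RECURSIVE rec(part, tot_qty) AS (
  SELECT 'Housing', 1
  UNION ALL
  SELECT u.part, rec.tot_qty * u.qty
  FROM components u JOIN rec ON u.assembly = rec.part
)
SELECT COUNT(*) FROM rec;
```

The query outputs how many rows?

Base: (Housing, tot_qty=1).
Iteration 1: components of {Housing} -> Gear = 1*1 = 1, Rod = 1*1 = 1.
Iteration 2: components of {Gear,Rod} -> Bearing = 1*4 = 4, Hub = 1*2 = 2, Washer = 1*2 = 2.
Iteration 3: components of {Bearing,Hub,Washer} -> Bolt = 2*3 = 6, Nut = 2*2 = 4, Panel = 2*2 = 4.
Iteration 4: no further components; recursion stops.
Total rows emitted: 9.

9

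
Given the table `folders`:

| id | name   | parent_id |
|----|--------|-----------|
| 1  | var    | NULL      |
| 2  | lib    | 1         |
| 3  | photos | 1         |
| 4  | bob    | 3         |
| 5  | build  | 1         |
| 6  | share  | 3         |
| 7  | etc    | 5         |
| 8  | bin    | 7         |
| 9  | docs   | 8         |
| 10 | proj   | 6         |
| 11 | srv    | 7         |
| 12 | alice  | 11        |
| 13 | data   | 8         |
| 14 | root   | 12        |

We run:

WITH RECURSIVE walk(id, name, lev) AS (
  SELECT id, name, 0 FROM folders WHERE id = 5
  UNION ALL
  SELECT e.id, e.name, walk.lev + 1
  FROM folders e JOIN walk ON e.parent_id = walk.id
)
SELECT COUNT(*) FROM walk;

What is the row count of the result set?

Base: id=5 (build) at lev 0.
Iteration 1: rows with parent_id in {5} -> etc (id 7, lev 1).
Iteration 2: rows with parent_id in {7} -> bin (id 8, lev 2), srv (id 11, lev 2).
Iteration 3: rows with parent_id in {8,11} -> docs (id 9, lev 3), alice (id 12, lev 3), data (id 13, lev 3).
Iteration 4: rows with parent_id in {9,12,13} -> root (id 14, lev 4).
Iteration 5: no rows with parent_id in {14}; recursion stops.
Total rows emitted: 8.

8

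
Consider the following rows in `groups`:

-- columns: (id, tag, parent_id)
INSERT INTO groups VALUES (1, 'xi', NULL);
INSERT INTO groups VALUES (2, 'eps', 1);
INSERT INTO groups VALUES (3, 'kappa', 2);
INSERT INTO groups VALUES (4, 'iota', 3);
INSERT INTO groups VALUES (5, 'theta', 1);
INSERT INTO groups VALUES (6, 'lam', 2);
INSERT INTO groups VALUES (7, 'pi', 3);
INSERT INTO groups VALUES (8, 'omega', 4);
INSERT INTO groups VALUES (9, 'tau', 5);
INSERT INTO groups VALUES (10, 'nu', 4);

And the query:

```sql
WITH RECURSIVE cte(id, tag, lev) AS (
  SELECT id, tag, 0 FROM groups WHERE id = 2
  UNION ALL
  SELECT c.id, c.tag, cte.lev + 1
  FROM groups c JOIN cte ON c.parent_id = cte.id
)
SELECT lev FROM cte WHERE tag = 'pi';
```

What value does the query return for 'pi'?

2

Base: id=2 (eps) at lev 0.
Iteration 1: rows with parent_id in {2} -> kappa (id 3, lev 1), lam (id 6, lev 1).
Iteration 2: rows with parent_id in {3,6} -> iota (id 4, lev 2), pi (id 7, lev 2).
Iteration 3: rows with parent_id in {4,7} -> omega (id 8, lev 3), nu (id 10, lev 3).
Iteration 4: no rows with parent_id in {8,10}; recursion stops.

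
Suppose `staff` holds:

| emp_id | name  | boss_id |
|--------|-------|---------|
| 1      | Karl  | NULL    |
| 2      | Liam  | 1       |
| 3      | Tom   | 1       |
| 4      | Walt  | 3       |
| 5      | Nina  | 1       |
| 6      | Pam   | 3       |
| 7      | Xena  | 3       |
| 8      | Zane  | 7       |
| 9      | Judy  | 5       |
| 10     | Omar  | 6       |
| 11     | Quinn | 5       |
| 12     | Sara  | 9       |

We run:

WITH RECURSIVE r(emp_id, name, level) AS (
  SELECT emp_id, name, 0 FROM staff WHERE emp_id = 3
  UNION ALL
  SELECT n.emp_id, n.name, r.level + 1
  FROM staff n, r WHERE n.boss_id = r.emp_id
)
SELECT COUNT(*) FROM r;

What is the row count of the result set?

6

Base: emp_id=3 (Tom) at level 0.
Iteration 1: rows with boss_id in {3} -> Walt (id 4, level 1), Pam (id 6, level 1), Xena (id 7, level 1).
Iteration 2: rows with boss_id in {4,6,7} -> Zane (id 8, level 2), Omar (id 10, level 2).
Iteration 3: no rows with boss_id in {8,10}; recursion stops.
Total rows emitted: 6.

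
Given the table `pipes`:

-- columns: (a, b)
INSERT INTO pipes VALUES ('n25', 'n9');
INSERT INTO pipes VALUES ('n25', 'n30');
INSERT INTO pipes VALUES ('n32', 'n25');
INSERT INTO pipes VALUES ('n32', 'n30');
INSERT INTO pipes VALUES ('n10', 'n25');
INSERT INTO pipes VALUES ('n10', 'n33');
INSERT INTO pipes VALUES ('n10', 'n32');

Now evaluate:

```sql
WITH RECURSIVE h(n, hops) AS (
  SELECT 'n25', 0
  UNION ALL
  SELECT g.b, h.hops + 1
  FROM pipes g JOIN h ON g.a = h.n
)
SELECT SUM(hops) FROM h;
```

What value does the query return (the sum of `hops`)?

Base: (n25, hops=0).
Iteration 1: edges from {n25} -> (n30, hops=1), (n9, hops=1).
Iteration 2: no outgoing edges from {n30,n9}; recursion stops.
SUM(hops) = 0 + 1 + 1 = 2.

2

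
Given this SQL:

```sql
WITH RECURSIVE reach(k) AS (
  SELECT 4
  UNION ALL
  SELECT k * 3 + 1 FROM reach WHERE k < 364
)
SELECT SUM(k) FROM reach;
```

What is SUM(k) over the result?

542

Base: k=4.
Iteration 1: 4 < 364 holds -> k = 4 * 3 + 1 = 13.
Iteration 2: 13 < 364 holds -> k = 13 * 3 + 1 = 40.
Iteration 3: 40 < 364 holds -> k = 40 * 3 + 1 = 121.
Iteration 4: 121 < 364 holds -> k = 121 * 3 + 1 = 364.
Iteration 5: 364 < 364 fails; recursion stops.
SUM(k) = 4 + 13 + 40 + 121 + 364 = 542.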